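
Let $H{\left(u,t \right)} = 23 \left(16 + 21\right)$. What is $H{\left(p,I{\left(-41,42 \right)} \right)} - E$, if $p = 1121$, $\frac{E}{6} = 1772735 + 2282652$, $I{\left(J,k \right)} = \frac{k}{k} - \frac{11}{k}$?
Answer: $-24331471$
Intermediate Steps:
$I{\left(J,k \right)} = 1 - \frac{11}{k}$
$E = 24332322$ ($E = 6 \left(1772735 + 2282652\right) = 6 \cdot 4055387 = 24332322$)
$H{\left(u,t \right)} = 851$ ($H{\left(u,t \right)} = 23 \cdot 37 = 851$)
$H{\left(p,I{\left(-41,42 \right)} \right)} - E = 851 - 24332322 = -24331471$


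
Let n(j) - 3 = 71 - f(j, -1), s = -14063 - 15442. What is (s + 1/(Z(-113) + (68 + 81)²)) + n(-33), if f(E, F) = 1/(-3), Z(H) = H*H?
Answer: -3087571237/104910 ≈ -29431.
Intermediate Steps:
Z(H) = H²
s = -29505
f(E, F) = -⅓
n(j) = 223/3 (n(j) = 3 + (71 - 1*(-⅓)) = 3 + (71 + ⅓) = 3 + 214/3 = 223/3)
(s + 1/(Z(-113) + (68 + 81)²)) + n(-33) = (-29505 + 1/((-113)² + (68 + 81)²)) + 223/3 = (-29505 + 1/(12769 + 149²)) + 223/3 = (-29505 + 1/(12769 + 22201)) + 223/3 = (-29505 + 1/34970) + 223/3 = -1031789849/34970 + 223/3 = -3087571237/104910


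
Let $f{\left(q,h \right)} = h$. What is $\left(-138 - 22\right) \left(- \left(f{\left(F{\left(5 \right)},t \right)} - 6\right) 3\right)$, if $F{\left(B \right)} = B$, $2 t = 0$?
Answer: $-2880$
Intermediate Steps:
$t = 0$ ($t = \frac{1}{2} \cdot 0 = 0$)
$\left(-138 - 22\right) \left(- \left(f{\left(F{\left(5 \right)},t \right)} - 6\right) 3\right) = \left(-138 - 22\right) \left(- \left(0 - 6\right) 3\right) = - 160 \left(- \left(-6\right) 3\right) = - 160 \left(\left(-1\right) \left(-18\right)\right) = \left(-160\right) 18 = -2880$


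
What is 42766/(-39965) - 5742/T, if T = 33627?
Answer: -50532464/40724335 ≈ -1.2408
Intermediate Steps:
42766/(-39965) - 5742/T = 42766/(-39965) - 5742/33627 = 42766*(-1/39965) - 5742*1/33627 = -42766/39965 - 174/1019 = -50532464/40724335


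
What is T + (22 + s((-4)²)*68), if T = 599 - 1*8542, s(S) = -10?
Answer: -8601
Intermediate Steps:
T = -7943 (T = 599 - 8542 = -7943)
T + (22 + s((-4)²)*68) = -7943 + (22 - 10*68) = -7943 + (22 - 680) = -7943 - 658 = -8601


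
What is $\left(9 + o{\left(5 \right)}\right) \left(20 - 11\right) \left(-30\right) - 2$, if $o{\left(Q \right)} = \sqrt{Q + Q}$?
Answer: $-2432 - 270 \sqrt{10} \approx -3285.8$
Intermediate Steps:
$o{\left(Q \right)} = \sqrt{2} \sqrt{Q}$ ($o{\left(Q \right)} = \sqrt{2 Q} = \sqrt{2} \sqrt{Q}$)
$\left(9 + o{\left(5 \right)}\right) \left(20 - 11\right) \left(-30\right) - 2 = \left(9 + \sqrt{2} \sqrt{5}\right) \left(20 - 11\right) \left(-30\right) - 2 = \left(9 + \sqrt{10}\right) 9 \left(-30\right) - 2 = \left(81 + 9 \sqrt{10}\right) \left(-30\right) - 2 = \left(-2430 - 270 \sqrt{10}\right) - 2 = -2432 - 270 \sqrt{10}$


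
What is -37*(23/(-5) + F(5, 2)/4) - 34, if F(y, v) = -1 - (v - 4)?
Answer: 2539/20 ≈ 126.95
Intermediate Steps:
F(y, v) = 3 - v (F(y, v) = -1 - (-4 + v) = -1 + (4 - v) = 3 - v)
-37*(23/(-5) + F(5, 2)/4) - 34 = -37*(23/(-5) + (3 - 1*2)/4) - 34 = -37*(23*(-⅕) + (3 - 2)*(¼)) - 34 = -37*(-23/5 + 1*(¼)) - 34 = -37*(-23/5 + ¼) - 34 = -37*(-87/20) - 34 = 3219/20 - 34 = 2539/20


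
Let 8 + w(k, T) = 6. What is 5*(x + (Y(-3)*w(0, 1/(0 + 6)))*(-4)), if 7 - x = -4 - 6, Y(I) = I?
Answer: -35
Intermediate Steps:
w(k, T) = -2 (w(k, T) = -8 + 6 = -2)
x = 17 (x = 7 - (-4 - 6) = 7 - 1*(-10) = 7 + 10 = 17)
5*(x + (Y(-3)*w(0, 1/(0 + 6)))*(-4)) = 5*(17 - 3*(-2)*(-4)) = 5*(17 + 6*(-4)) = 5*(17 - 24) = 5*(-7) = -35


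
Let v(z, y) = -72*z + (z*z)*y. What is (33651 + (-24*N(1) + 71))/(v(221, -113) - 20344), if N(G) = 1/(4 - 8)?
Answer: -33728/5555289 ≈ -0.0060713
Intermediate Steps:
N(G) = -1/4 (N(G) = 1/(-4) = -1/4)
v(z, y) = -72*z + y*z**2 (v(z, y) = -72*z + z**2*y = -72*z + y*z**2)
(33651 + (-24*N(1) + 71))/(v(221, -113) - 20344) = (33651 + (-24*(-1/4) + 71))/(221*(-72 - 113*221) - 20344) = (33651 + (6 + 71))/(221*(-72 - 24973) - 20344) = (33651 + 77)/(221*(-25045) - 20344) = 33728/(-5534945 - 20344) = 33728/(-5555289) = 33728*(-1/5555289) = -33728/5555289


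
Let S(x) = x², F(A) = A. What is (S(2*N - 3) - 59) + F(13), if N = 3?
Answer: -37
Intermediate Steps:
(S(2*N - 3) - 59) + F(13) = ((2*3 - 3)² - 59) + 13 = ((6 - 3)² - 59) + 13 = (3² - 59) + 13 = (9 - 59) + 13 = -50 + 13 = -37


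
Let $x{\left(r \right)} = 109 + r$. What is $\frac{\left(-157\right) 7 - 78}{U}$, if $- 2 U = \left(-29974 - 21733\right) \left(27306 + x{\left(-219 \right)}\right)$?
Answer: $- \frac{1177}{703111786} \approx -1.674 \cdot 10^{-6}$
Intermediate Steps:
$U = 703111786$ ($U = - \frac{\left(-29974 - 21733\right) \left(27306 + \left(109 - 219\right)\right)}{2} = - \frac{\left(-51707\right) \left(27306 - 110\right)}{2} = - \frac{\left(-51707\right) 27196}{2} = \left(- \frac{1}{2}\right) \left(-1406223572\right) = 703111786$)
$\frac{\left(-157\right) 7 - 78}{U} = \frac{\left(-157\right) 7 - 78}{703111786} = \left(-1099 - 78\right) \frac{1}{703111786} = \left(-1177\right) \frac{1}{703111786} = - \frac{1177}{703111786}$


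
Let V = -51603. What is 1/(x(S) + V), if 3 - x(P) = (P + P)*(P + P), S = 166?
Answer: -1/161824 ≈ -6.1796e-6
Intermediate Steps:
x(P) = 3 - 4*P**2 (x(P) = 3 - (P + P)*(P + P) = 3 - 2*P*2*P = 3 - 4*P**2)
1/(x(S) + V) = 1/((3 - 4*166**2) - 51603) = 1/((3 - 4*27556) - 51603) = 1/((3 - 110224) - 51603) = 1/(-110221 - 51603) = 1/(-161824) = -1/161824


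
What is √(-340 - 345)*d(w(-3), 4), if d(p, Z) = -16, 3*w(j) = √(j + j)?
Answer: -16*I*√685 ≈ -418.76*I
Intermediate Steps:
w(j) = √2*√j/3 (w(j) = √(j + j)/3 = √(2*j)/3 = (√2*√j)/3 = √2*√j/3)
√(-340 - 345)*d(w(-3), 4) = √(-340 - 345)*(-16) = √(-685)*(-16) = (I*√685)*(-16) = -16*I*√685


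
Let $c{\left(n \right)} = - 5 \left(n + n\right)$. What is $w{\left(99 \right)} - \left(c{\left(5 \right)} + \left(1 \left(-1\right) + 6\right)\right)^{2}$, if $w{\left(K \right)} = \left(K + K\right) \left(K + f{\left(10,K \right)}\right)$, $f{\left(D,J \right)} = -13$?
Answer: $15003$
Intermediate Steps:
$c{\left(n \right)} = - 10 n$ ($c{\left(n \right)} = - 5 \cdot 2 n = - 10 n$)
$w{\left(K \right)} = 2 K \left(-13 + K\right)$ ($w{\left(K \right)} = \left(K + K\right) \left(K - 13\right) = 2 K \left(-13 + K\right)$)
$w{\left(99 \right)} - \left(c{\left(5 \right)} + \left(1 \left(-1\right) + 6\right)\right)^{2} = 2 \cdot 99 \left(-13 + 99\right) - \left(\left(-10\right) 5 + \left(1 \left(-1\right) + 6\right)\right)^{2} = 2 \cdot 99 \cdot 86 - \left(-50 + \left(-1 + 6\right)\right)^{2} = 17028 - \left(-50 + 5\right)^{2} = 17028 - \left(-45\right)^{2} = 17028 - 2025 = 15003$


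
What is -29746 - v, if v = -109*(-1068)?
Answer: -146158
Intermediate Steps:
v = 116412
-29746 - v = -29746 - 1*116412 = -29746 - 116412 = -146158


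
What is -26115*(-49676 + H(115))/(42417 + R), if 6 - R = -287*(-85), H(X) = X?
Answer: 1294285515/18028 ≈ 71793.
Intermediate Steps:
R = -24389 (R = 6 - (-287)*(-85) = 6 - 1*24395 = 6 - 24395 = -24389)
-26115*(-49676 + H(115))/(42417 + R) = -26115*(-49676 + 115)/(42417 - 24389) = -26115/(18028/(-49561)) = -26115/(18028*(-1/49561)) = -26115/(-18028/49561) = -26115*(-49561/18028) = 1294285515/18028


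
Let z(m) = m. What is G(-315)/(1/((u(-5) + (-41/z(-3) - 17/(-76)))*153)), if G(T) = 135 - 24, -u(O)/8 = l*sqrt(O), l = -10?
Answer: 17928387/76 + 1358640*I*sqrt(5) ≈ 2.359e+5 + 3.038e+6*I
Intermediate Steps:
u(O) = 80*sqrt(O) (u(O) = -(-80)*sqrt(O) = 80*sqrt(O))
G(T) = 111
G(-315)/(1/((u(-5) + (-41/z(-3) - 17/(-76)))*153)) = 111/(1/((80*sqrt(-5) + (-41/(-3) - 17/(-76)))*153)) = 111/(1/((80*(I*sqrt(5)) + (-41*(-1/3) - 17*(-1/76)))*153)) = 111/(1/((80*I*sqrt(5) + (41/3 + 17/76))*153)) = 111/(1/((80*I*sqrt(5) + 3167/228)*153)) = 111/(1/((3167/228 + 80*I*sqrt(5))*153)) = 111/(1/(161517/76 + 12240*I*sqrt(5))) = 111*(161517/76 + 12240*I*sqrt(5)) = 17928387/76 + 1358640*I*sqrt(5)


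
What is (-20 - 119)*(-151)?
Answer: 20989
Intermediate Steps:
(-20 - 119)*(-151) = -139*(-151) = 20989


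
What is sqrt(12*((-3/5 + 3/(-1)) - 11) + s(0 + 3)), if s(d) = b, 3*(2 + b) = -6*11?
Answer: 2*I*sqrt(1245)/5 ≈ 14.114*I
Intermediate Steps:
b = -24 (b = -2 + (-6*11)/3 = -2 + (-1*66)/3 = -2 + (1/3)*(-66) = -2 - 22 = -24)
s(d) = -24
sqrt(12*((-3/5 + 3/(-1)) - 11) + s(0 + 3)) = sqrt(12*((-3/5 + 3/(-1)) - 11) - 24) = sqrt(12*((-3*1/5 + 3*(-1)) - 11) - 24) = sqrt(12*((-3/5 - 3) - 11) - 24) = sqrt(12*(-18/5 - 11) - 24) = sqrt(12*(-73/5) - 24) = sqrt(-876/5 - 24) = sqrt(-996/5) = 2*I*sqrt(1245)/5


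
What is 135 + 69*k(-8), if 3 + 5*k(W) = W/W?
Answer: 537/5 ≈ 107.40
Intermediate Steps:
k(W) = -⅖ (k(W) = -⅗ + (W/W)/5 = -⅗ + (⅕)*1 = -⅗ + ⅕ = -⅖)
135 + 69*k(-8) = 135 + 69*(-⅖) = 135 - 138/5 = 537/5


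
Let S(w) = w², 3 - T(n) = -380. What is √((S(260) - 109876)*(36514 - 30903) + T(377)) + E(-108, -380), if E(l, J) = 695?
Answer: 695 + I*√237210253 ≈ 695.0 + 15402.0*I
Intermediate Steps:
T(n) = 383 (T(n) = 3 - 1*(-380) = 3 + 380 = 383)
√((S(260) - 109876)*(36514 - 30903) + T(377)) + E(-108, -380) = √((260² - 109876)*(36514 - 30903) + 383) + 695 = √((67600 - 109876)*5611 + 383) + 695 = √(-42276*5611 + 383) + 695 = √(-237210636 + 383) + 695 = √(-237210253) + 695 = I*√237210253 + 695 = 695 + I*√237210253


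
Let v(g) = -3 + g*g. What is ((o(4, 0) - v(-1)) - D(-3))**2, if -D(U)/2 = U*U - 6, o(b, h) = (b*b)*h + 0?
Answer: 64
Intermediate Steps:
o(b, h) = h*b**2 (o(b, h) = b**2*h + 0 = h*b**2 + 0 = h*b**2)
v(g) = -3 + g**2
D(U) = 12 - 2*U**2 (D(U) = -2*(U*U - 6) = -2*(U**2 - 6) = -2*(-6 + U**2) = 12 - 2*U**2)
((o(4, 0) - v(-1)) - D(-3))**2 = ((0*4**2 - (-3 + (-1)**2)) - (12 - 2*(-3)**2))**2 = ((0*16 - (-3 + 1)) - (12 - 2*9))**2 = ((0 - 1*(-2)) - (12 - 18))**2 = ((0 + 2) - 1*(-6))**2 = (2 + 6)**2 = 8**2 = 64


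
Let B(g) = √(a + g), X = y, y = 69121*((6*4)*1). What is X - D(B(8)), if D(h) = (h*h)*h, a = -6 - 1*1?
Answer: 1658903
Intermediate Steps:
a = -7 (a = -6 - 1 = -7)
y = 1658904 (y = 69121*(24*1) = 69121*24 = 1658904)
X = 1658904
B(g) = √(-7 + g)
D(h) = h³ (D(h) = h²*h = h³)
X - D(B(8)) = 1658904 - (√(-7 + 8))³ = 1658904 - (√1)³ = 1658904 - 1*1³ = 1658904 - 1*1 = 1658904 - 1 = 1658903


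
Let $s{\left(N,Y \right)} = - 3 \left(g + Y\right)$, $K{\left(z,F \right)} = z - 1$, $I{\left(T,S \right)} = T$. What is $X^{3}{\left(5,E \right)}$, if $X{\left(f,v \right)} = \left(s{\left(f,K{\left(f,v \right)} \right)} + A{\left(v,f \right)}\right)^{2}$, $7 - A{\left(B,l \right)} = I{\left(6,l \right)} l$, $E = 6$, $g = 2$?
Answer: $4750104241$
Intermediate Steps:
$K{\left(z,F \right)} = -1 + z$
$s{\left(N,Y \right)} = -6 - 3 Y$ ($s{\left(N,Y \right)} = - 3 \left(2 + Y\right) = -6 - 3 Y$)
$A{\left(B,l \right)} = 7 - 6 l$
$X{\left(f,v \right)} = \left(4 - 9 f\right)^{2}$ ($X{\left(f,v \right)} = \left(\left(-6 - 3 \left(-1 + f\right)\right) - \left(-7 + 6 f\right)\right)^{2} = \left(\left(-6 - \left(-3 + 3 f\right)\right) - \left(-7 + 6 f\right)\right)^{2} = \left(\left(-3 - 3 f\right) - \left(-7 + 6 f\right)\right)^{2} = \left(4 - 9 f\right)^{2}$)
$X^{3}{\left(5,E \right)} = \left(\left(-4 + 9 \cdot 5\right)^{2}\right)^{3} = \left(\left(-4 + 45\right)^{2}\right)^{3} = \left(41^{2}\right)^{3} = 1681^{3} = 4750104241$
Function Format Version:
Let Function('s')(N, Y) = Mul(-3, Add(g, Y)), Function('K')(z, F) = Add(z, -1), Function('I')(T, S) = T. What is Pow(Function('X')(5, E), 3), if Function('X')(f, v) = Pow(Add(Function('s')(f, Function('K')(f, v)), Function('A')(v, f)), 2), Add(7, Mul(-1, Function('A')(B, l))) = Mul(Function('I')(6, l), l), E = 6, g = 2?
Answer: 4750104241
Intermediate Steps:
Function('K')(z, F) = Add(-1, z)
Function('s')(N, Y) = Add(-6, Mul(-3, Y)) (Function('s')(N, Y) = Mul(-3, Add(2, Y)) = Add(-6, Mul(-3, Y)))
Function('A')(B, l) = Add(7, Mul(-6, l)) (Function('A')(B, l) = Add(7, Mul(-1, Mul(6, l))) = Add(7, Mul(-6, l)))
Function('X')(f, v) = Pow(Add(4, Mul(-9, f)), 2) (Function('X')(f, v) = Pow(Add(Add(-6, Mul(-3, Add(-1, f))), Add(7, Mul(-6, f))), 2) = Pow(Add(Add(-6, Add(3, Mul(-3, f))), Add(7, Mul(-6, f))), 2) = Pow(Add(Add(-3, Mul(-3, f)), Add(7, Mul(-6, f))), 2) = Pow(Add(4, Mul(-9, f)), 2))
Pow(Function('X')(5, E), 3) = Pow(Pow(Add(-4, Mul(9, 5)), 2), 3) = Pow(Pow(Add(-4, 45), 2), 3) = Pow(Pow(41, 2), 3) = Pow(1681, 3) = 4750104241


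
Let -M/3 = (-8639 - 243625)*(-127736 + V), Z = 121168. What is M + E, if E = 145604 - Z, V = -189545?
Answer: -240115698116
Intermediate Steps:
E = 24436 (E = 145604 - 1*121168 = 145604 - 121168 = 24436)
M = -240115722552 (M = -3*(-8639 - 243625)*(-127736 - 189545) = -(-756792)*(-317281) = -3*80038574184 = -240115722552)
M + E = -240115722552 + 24436 = -240115698116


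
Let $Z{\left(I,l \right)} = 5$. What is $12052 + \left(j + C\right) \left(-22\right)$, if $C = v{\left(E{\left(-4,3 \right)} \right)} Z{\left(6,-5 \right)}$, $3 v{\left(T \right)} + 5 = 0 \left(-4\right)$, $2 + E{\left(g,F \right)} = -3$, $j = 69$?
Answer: $\frac{32152}{3} \approx 10717.0$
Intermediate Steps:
$E{\left(g,F \right)} = -5$ ($E{\left(g,F \right)} = -2 - 3 = -5$)
$v{\left(T \right)} = - \frac{5}{3}$ ($v{\left(T \right)} = - \frac{5}{3} + \frac{0 \left(-4\right)}{3} = - \frac{5}{3} + \frac{1}{3} \cdot 0 = - \frac{5}{3} + 0 = - \frac{5}{3}$)
$C = - \frac{25}{3}$ ($C = \left(- \frac{5}{3}\right) 5 = - \frac{25}{3} \approx -8.3333$)
$12052 + \left(j + C\right) \left(-22\right) = 12052 + \left(69 - \frac{25}{3}\right) \left(-22\right) = 12052 + \frac{182}{3} \left(-22\right) = 12052 - \frac{4004}{3} = \frac{32152}{3}$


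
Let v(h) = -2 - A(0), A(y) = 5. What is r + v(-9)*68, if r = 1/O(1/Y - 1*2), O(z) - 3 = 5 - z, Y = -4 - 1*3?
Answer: -33789/71 ≈ -475.90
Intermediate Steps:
Y = -7 (Y = -4 - 3 = -7)
v(h) = -7 (v(h) = -2 - 1*5 = -2 - 5 = -7)
O(z) = 8 - z (O(z) = 3 + (5 - z) = 8 - z)
r = 7/71 (r = 1/(8 - (1/(-7) - 1*2)) = 1/(8 - (-⅐ - 2)) = 1/(8 - 1*(-15/7)) = 1/(8 + 15/7) = 1/(71/7) = 7/71 ≈ 0.098592)
r + v(-9)*68 = 7/71 - 7*68 = 7/71 - 476 = -33789/71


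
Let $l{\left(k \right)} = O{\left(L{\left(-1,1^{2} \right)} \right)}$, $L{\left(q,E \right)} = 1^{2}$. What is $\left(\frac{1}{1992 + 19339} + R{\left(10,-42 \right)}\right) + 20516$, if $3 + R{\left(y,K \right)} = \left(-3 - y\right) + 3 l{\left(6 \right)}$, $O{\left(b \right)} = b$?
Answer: $\frac{437349494}{21331} \approx 20503.0$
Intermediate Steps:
$L{\left(q,E \right)} = 1$
$l{\left(k \right)} = 1$
$R{\left(y,K \right)} = -3 - y$ ($R{\left(y,K \right)} = -3 + \left(\left(-3 - y\right) + 3 \cdot 1\right) = -3 + \left(\left(-3 - y\right) + 3\right) = -3 - y$)
$\left(\frac{1}{1992 + 19339} + R{\left(10,-42 \right)}\right) + 20516 = \left(\frac{1}{1992 + 19339} - 13\right) + 20516 = \left(\frac{1}{21331} - 13\right) + 20516 = - \frac{277302}{21331} + 20516 = \frac{437349494}{21331}$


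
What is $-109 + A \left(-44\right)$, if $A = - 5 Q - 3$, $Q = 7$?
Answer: $1563$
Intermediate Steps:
$A = -38$ ($A = \left(-5\right) 7 - 3 = -35 - 3 = -38$)
$-109 + A \left(-44\right) = -109 - -1672 = -109 + 1672 = 1563$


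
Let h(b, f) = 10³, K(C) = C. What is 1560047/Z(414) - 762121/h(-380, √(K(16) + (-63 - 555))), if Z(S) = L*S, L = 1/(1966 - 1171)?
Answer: 206653641151/69000 ≈ 2.9950e+6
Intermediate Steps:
L = 1/795 ≈ 0.0012579
h(b, f) = 1000
Z(S) = S/795
1560047/Z(414) - 762121/h(-380, √(K(16) + (-63 - 555))) = 1560047/(((1/795)*414)) - 762121/1000 = 1560047/(138/265) - 762121*1/1000 = 1560047*(265/138) - 762121/1000 = 413412455/138 - 762121/1000 = 206653641151/69000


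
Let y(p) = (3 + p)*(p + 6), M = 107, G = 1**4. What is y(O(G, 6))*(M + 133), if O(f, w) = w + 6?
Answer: 64800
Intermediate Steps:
G = 1
O(f, w) = 6 + w
y(p) = (3 + p)*(6 + p)
y(O(G, 6))*(M + 133) = (18 + (6 + 6)**2 + 9*(6 + 6))*(107 + 133) = (18 + 12**2 + 9*12)*240 = (18 + 144 + 108)*240 = 270*240 = 64800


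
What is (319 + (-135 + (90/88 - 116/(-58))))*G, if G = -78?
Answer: -320931/22 ≈ -14588.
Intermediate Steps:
(319 + (-135 + (90/88 - 116/(-58))))*G = (319 + (-135 + (90/88 - 116/(-58))))*(-78) = (319 + (-135 + (90*(1/88) - 116*(-1/58))))*(-78) = (319 + (-135 + (45/44 + 2)))*(-78) = (319 + (-135 + 133/44))*(-78) = (319 - 5807/44)*(-78) = (8229/44)*(-78) = -320931/22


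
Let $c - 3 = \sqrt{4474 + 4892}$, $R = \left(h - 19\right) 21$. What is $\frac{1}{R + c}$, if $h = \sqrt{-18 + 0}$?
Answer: $\frac{1}{-396 + \sqrt{9366} + 63 i \sqrt{2}} \approx -0.0030698 - 0.00091406 i$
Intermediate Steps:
$h = 3 i \sqrt{2}$ ($h = \sqrt{-18} = 3 i \sqrt{2} \approx 4.2426 i$)
$R = -399 + 63 i \sqrt{2}$ ($R = \left(3 i \sqrt{2} - 19\right) 21 = \left(-19 + 3 i \sqrt{2}\right) 21 = -399 + 63 i \sqrt{2} \approx -399.0 + 89.095 i$)
$c = 3 + \sqrt{9366}$ ($c = 3 + \sqrt{4474 + 4892} = 3 + \sqrt{9366} \approx 99.778$)
$\frac{1}{R + c} = \frac{1}{\left(-399 + 63 i \sqrt{2}\right) + \left(3 + \sqrt{9366}\right)} = \frac{1}{-396 + \sqrt{9366} + 63 i \sqrt{2}}$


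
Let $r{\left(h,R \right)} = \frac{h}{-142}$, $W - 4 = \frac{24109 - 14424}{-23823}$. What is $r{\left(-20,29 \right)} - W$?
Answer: $- \frac{5839867}{1691433} \approx -3.4526$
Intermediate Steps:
$W = \frac{85607}{23823}$ ($W = 4 + \frac{24109 - 14424}{-23823} = 4 + \left(24109 - 14424\right) \left(- \frac{1}{23823}\right) = 4 + 9685 \left(- \frac{1}{23823}\right) = 4 - \frac{9685}{23823} = \frac{85607}{23823} \approx 3.5935$)
$r{\left(h,R \right)} = - \frac{h}{142}$ ($r{\left(h,R \right)} = h \left(- \frac{1}{142}\right) = - \frac{h}{142}$)
$r{\left(-20,29 \right)} - W = \left(- \frac{1}{142}\right) \left(-20\right) - \frac{85607}{23823} = \frac{10}{71} - \frac{85607}{23823} = - \frac{5839867}{1691433}$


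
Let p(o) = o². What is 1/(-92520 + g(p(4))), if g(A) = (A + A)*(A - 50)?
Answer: -1/93608 ≈ -1.0683e-5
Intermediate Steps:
g(A) = 2*A*(-50 + A) (g(A) = (2*A)*(-50 + A) = 2*A*(-50 + A))
1/(-92520 + g(p(4))) = 1/(-92520 + 2*4²*(-50 + 4²)) = 1/(-92520 + 2*16*(-50 + 16)) = 1/(-92520 + 2*16*(-34)) = 1/(-92520 - 1088) = 1/(-93608) = -1/93608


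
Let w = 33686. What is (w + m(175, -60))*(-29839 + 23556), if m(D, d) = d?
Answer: -211272158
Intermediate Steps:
(w + m(175, -60))*(-29839 + 23556) = (33686 - 60)*(-29839 + 23556) = 33626*(-6283) = -211272158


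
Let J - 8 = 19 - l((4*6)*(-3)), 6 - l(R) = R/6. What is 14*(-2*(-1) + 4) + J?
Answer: 93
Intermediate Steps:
l(R) = 6 - R/6
J = 9 (J = 8 + (19 - (6 - 4*6*(-3)/6)) = 8 + (19 - (6 - 4*(-3))) = 8 + (19 - (6 - ⅙*(-72))) = 8 + (19 - (6 + 12)) = 8 + (19 - 1*18) = 8 + (19 - 18) = 8 + 1 = 9)
14*(-2*(-1) + 4) + J = 14*(-2*(-1) + 4) + 9 = 14*(2 + 4) + 9 = 14*6 + 9 = 84 + 9 = 93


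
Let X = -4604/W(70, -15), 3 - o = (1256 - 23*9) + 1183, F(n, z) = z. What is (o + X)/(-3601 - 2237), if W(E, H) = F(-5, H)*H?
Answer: 506129/1313550 ≈ 0.38531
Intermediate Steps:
W(E, H) = H**2 (W(E, H) = H*H = H**2)
o = -2229 (o = 3 - ((1256 - 23*9) + 1183) = 3 - ((1256 - 207) + 1183) = 3 - (1049 + 1183) = 3 - 1*2232 = 3 - 2232 = -2229)
X = -4604/225 (X = -4604/((-15)**2) = -4604/225 ≈ -20.462)
(o + X)/(-3601 - 2237) = (-2229 - 4604/225)/(-3601 - 2237) = -506129/225/(-5838) = -506129/225*(-1/5838) = 506129/1313550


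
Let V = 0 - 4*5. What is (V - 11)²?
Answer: 961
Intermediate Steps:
V = -20 (V = 0 - 20 = -20)
(V - 11)² = (-20 - 11)² = (-31)² = 961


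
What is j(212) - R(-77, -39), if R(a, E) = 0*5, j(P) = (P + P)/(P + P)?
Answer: 1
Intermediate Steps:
j(P) = 1 (j(P) = (2*P)/((2*P)) = (2*P)*(1/(2*P)) = 1)
R(a, E) = 0
j(212) - R(-77, -39) = 1 - 1*0 = 1 + 0 = 1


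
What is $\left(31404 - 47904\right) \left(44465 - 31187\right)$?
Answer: $-219087000$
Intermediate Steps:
$\left(31404 - 47904\right) \left(44465 - 31187\right) = \left(-16500\right) 13278 = -219087000$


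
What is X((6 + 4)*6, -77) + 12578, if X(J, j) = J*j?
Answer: 7958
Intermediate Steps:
X((6 + 4)*6, -77) + 12578 = ((6 + 4)*6)*(-77) + 12578 = (10*6)*(-77) + 12578 = 60*(-77) + 12578 = -4620 + 12578 = 7958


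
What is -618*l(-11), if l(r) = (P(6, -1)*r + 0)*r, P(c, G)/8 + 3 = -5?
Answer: 4785792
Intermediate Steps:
P(c, G) = -64 (P(c, G) = -24 + 8*(-5) = -24 - 40 = -64)
l(r) = -64*r² (l(r) = (-64*r + 0)*r = (-64*r)*r = -64*r²)
-618*l(-11) = -(-39552)*(-11)² = -(-39552)*121 = -618*(-7744) = 4785792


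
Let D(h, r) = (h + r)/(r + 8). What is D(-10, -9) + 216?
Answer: 235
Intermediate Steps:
D(h, r) = (h + r)/(8 + r)
D(-10, -9) + 216 = (-10 - 9)/(8 - 9) + 216 = -19/(-1) + 216 = -1*(-19) + 216 = 19 + 216 = 235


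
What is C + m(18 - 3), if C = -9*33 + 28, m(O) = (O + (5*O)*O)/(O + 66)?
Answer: -6883/27 ≈ -254.93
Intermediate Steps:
m(O) = (O + 5*O**2)/(66 + O)
C = -269 (C = -297 + 28 = -269)
C + m(18 - 3) = -269 + (18 - 3)*(1 + 5*(18 - 3))/(66 + (18 - 3)) = -269 + 15*(1 + 5*15)/(66 + 15) = -269 + 15*(1 + 75)/81 = -269 + 15*(1/81)*76 = -269 + 380/27 = -6883/27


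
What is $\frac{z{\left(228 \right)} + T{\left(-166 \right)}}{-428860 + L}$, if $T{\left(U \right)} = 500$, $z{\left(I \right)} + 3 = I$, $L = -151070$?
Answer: $- \frac{145}{115986} \approx -0.0012502$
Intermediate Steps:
$z{\left(I \right)} = -3 + I$
$\frac{z{\left(228 \right)} + T{\left(-166 \right)}}{-428860 + L} = \frac{\left(-3 + 228\right) + 500}{-428860 - 151070} = \frac{225 + 500}{-579930} = 725 \left(- \frac{1}{579930}\right) = - \frac{145}{115986}$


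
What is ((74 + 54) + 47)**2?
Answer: 30625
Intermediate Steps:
((74 + 54) + 47)**2 = (128 + 47)**2 = 175**2 = 30625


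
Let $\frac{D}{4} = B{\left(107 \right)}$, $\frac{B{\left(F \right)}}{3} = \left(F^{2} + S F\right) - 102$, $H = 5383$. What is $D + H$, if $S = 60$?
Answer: $218587$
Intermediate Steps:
$B{\left(F \right)} = -306 + 3 F^{2} + 180 F$ ($B{\left(F \right)} = 3 \left(\left(F^{2} + 60 F\right) - 102\right) = 3 \left(-102 + F^{2} + 60 F\right) = -306 + 3 F^{2} + 180 F$)
$D = 213204$ ($D = 4 \left(-306 + 3 \cdot 107^{2} + 180 \cdot 107\right) = 4 \left(-306 + 3 \cdot 11449 + 19260\right) = 4 \left(-306 + 34347 + 19260\right) = 4 \cdot 53301 = 213204$)
$D + H = 213204 + 5383 = 218587$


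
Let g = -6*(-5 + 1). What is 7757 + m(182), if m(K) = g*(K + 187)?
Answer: 16613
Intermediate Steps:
g = 24 (g = -6*(-4) = 24)
m(K) = 4488 + 24*K (m(K) = 24*(K + 187) = 24*(187 + K) = 4488 + 24*K)
7757 + m(182) = 7757 + (4488 + 24*182) = 7757 + (4488 + 4368) = 7757 + 8856 = 16613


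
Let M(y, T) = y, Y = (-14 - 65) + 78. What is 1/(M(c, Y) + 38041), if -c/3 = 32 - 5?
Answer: 1/37960 ≈ 2.6344e-5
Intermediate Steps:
c = -81 (c = -3*(32 - 5) = -3*27 = -81)
Y = -1 (Y = -79 + 78 = -1)
1/(M(c, Y) + 38041) = 1/(-81 + 38041) = 1/37960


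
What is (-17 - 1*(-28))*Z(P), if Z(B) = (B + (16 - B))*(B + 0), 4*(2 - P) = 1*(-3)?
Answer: 484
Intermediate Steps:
P = 11/4 (P = 2 - (-3)/4 = 2 - ¼*(-3) = 2 + ¾ = 11/4 ≈ 2.7500)
Z(B) = 16*B
(-17 - 1*(-28))*Z(P) = (-17 - 1*(-28))*(16*(11/4)) = (-17 + 28)*44 = 11*44 = 484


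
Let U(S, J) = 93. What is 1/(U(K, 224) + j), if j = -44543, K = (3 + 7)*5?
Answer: -1/44450 ≈ -2.2497e-5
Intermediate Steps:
K = 50 (K = 10*5 = 50)
1/(U(K, 224) + j) = 1/(93 - 44543) = 1/(-44450) = -1/44450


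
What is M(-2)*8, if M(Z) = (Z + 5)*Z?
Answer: -48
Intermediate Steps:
M(Z) = Z*(5 + Z) (M(Z) = (5 + Z)*Z = Z*(5 + Z))
M(-2)*8 = -2*(5 - 2)*8 = -2*3*8 = -6*8 = -48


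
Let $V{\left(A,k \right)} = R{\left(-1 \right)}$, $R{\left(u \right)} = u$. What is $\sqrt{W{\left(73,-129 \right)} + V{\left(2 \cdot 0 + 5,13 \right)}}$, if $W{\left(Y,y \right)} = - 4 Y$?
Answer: $i \sqrt{293} \approx 17.117 i$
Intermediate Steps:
$V{\left(A,k \right)} = -1$
$\sqrt{W{\left(73,-129 \right)} + V{\left(2 \cdot 0 + 5,13 \right)}} = \sqrt{\left(-4\right) 73 - 1} = \sqrt{-292 - 1} = \sqrt{-293} = i \sqrt{293}$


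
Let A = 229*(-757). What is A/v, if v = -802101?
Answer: 173353/802101 ≈ 0.21612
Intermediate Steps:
A = -173353
A/v = -173353/(-802101) = -173353*(-1/802101) = 173353/802101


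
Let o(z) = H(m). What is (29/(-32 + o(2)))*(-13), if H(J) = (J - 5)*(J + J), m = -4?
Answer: -377/40 ≈ -9.4250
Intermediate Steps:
H(J) = 2*J*(-5 + J) (H(J) = (-5 + J)*(2*J) = 2*J*(-5 + J))
o(z) = 72 (o(z) = 2*(-4)*(-5 - 4) = 2*(-4)*(-9) = 72)
(29/(-32 + o(2)))*(-13) = (29/(-32 + 72))*(-13) = (29/40)*(-13) = -377/40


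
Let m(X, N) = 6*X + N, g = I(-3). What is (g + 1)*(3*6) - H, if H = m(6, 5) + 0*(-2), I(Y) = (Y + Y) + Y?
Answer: -185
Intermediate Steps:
I(Y) = 3*Y (I(Y) = 2*Y + Y = 3*Y)
g = -9 (g = 3*(-3) = -9)
m(X, N) = N + 6*X
H = 41 (H = (5 + 6*6) + 0*(-2) = (5 + 36) + 0 = 41 + 0 = 41)
(g + 1)*(3*6) - H = (-9 + 1)*(3*6) - 1*41 = -8*18 - 41 = -144 - 41 = -185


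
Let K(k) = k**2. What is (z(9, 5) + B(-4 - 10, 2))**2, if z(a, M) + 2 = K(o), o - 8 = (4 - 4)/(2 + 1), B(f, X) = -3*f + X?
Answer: 11236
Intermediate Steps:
B(f, X) = X - 3*f
o = 8 (o = 8 + (4 - 4)/(2 + 1) = 8 + 0/3 = 8 + 0*(1/3) = 8 + 0 = 8)
z(a, M) = 62 (z(a, M) = -2 + 8**2 = -2 + 64 = 62)
(z(9, 5) + B(-4 - 10, 2))**2 = (62 + (2 - 3*(-4 - 10)))**2 = (62 + (2 - 3*(-14)))**2 = (62 + (2 + 42))**2 = (62 + 44)**2 = 106**2 = 11236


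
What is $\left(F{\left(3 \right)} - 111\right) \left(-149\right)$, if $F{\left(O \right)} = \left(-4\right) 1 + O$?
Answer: $16688$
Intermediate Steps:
$F{\left(O \right)} = -4 + O$
$\left(F{\left(3 \right)} - 111\right) \left(-149\right) = \left(\left(-4 + 3\right) - 111\right) \left(-149\right) = \left(-1 - 111\right) \left(-149\right) = \left(-112\right) \left(-149\right) = 16688$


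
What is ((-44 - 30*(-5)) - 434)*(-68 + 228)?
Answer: -52480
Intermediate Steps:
((-44 - 30*(-5)) - 434)*(-68 + 228) = ((-44 + 150) - 434)*160 = (106 - 434)*160 = -328*160 = -52480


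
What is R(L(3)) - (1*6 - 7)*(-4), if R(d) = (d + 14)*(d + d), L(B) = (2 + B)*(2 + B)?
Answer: 1946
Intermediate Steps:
L(B) = (2 + B)²
R(d) = 2*d*(14 + d) (R(d) = (14 + d)*(2*d) = 2*d*(14 + d))
R(L(3)) - (1*6 - 7)*(-4) = 2*(2 + 3)²*(14 + (2 + 3)²) - (1*6 - 7)*(-4) = 2*5²*(14 + 5²) - (6 - 7)*(-4) = 2*25*(14 + 25) - (-1)*(-4) = 2*25*39 - 1*4 = 1950 - 4 = 1946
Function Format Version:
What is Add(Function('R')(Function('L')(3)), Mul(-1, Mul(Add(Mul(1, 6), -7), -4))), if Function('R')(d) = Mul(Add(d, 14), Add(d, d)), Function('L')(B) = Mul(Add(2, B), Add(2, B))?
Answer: 1946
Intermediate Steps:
Function('L')(B) = Pow(Add(2, B), 2)
Function('R')(d) = Mul(2, d, Add(14, d)) (Function('R')(d) = Mul(Add(14, d), Mul(2, d)) = Mul(2, d, Add(14, d)))
Add(Function('R')(Function('L')(3)), Mul(-1, Mul(Add(Mul(1, 6), -7), -4))) = Add(Mul(2, Pow(Add(2, 3), 2), Add(14, Pow(Add(2, 3), 2))), Mul(-1, Mul(Add(Mul(1, 6), -7), -4))) = Add(Mul(2, Pow(5, 2), Add(14, Pow(5, 2))), Mul(-1, Mul(Add(6, -7), -4))) = Add(Mul(2, 25, Add(14, 25)), Mul(-1, Mul(-1, -4))) = Add(Mul(2, 25, 39), Mul(-1, 4)) = Add(1950, -4) = 1946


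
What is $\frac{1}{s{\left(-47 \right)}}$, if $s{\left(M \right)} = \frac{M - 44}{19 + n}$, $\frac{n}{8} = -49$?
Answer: $\frac{373}{91} \approx 4.0989$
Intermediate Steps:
$n = -392$ ($n = 8 \left(-49\right) = -392$)
$s{\left(M \right)} = \frac{44}{373} - \frac{M}{373}$ ($s{\left(M \right)} = \frac{M - 44}{19 - 392} = \frac{-44 + M}{-373} = \left(-44 + M\right) \left(- \frac{1}{373}\right) = \frac{44}{373} - \frac{M}{373}$)
$\frac{1}{s{\left(-47 \right)}} = \frac{1}{\frac{44}{373} - - \frac{47}{373}} = \frac{1}{\frac{44}{373} + \frac{47}{373}} = \frac{1}{\frac{91}{373}} = \frac{373}{91}$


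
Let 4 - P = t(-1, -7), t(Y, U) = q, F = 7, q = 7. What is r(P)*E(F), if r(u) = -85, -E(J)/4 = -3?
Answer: -1020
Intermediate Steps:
t(Y, U) = 7
E(J) = 12 (E(J) = -4*(-3) = 12)
P = -3 (P = 4 - 1*7 = 4 - 7 = -3)
r(P)*E(F) = -85*12 = -1020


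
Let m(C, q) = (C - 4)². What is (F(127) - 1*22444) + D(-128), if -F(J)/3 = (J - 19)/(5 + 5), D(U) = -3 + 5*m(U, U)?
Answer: 323203/5 ≈ 64641.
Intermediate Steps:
m(C, q) = (-4 + C)²
D(U) = -3 + 5*(-4 + U)²
F(J) = 57/10 - 3*J/10 (F(J) = -3*(J - 19)/(5 + 5) = -3*(-19 + J)/10 = -3*(-19/10 + J/10) = 57/10 - 3*J/10)
(F(127) - 1*22444) + D(-128) = ((57/10 - 3/10*127) - 1*22444) + (-3 + 5*(-4 - 128)²) = ((57/10 - 381/10) - 22444) + (-3 + 5*(-132)²) = (-162/5 - 22444) + (-3 + 5*17424) = -112382/5 + (-3 + 87120) = -112382/5 + 87117 = 323203/5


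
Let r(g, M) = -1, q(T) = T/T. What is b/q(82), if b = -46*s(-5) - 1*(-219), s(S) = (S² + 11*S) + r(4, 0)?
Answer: 1645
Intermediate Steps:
q(T) = 1
s(S) = -1 + S² + 11*S (s(S) = (S² + 11*S) - 1 = -1 + S² + 11*S)
b = 1645 (b = -46*(-1 + (-5)² + 11*(-5)) - 1*(-219) = -46*(-1 + 25 - 55) + 219 = -46*(-31) + 219 = 1426 + 219 = 1645)
b/q(82) = 1645/1 = 1645*1 = 1645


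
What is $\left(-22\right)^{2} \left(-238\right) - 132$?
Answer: $-115324$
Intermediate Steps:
$\left(-22\right)^{2} \left(-238\right) - 132 = 484 \left(-238\right) - 132 = -115192 - 132 = -115324$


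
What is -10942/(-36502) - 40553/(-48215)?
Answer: 1003917068/879971965 ≈ 1.1409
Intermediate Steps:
-10942/(-36502) - 40553/(-48215) = -10942*(-1/36502) - 40553*(-1/48215) = 5471/18251 + 40553/48215 = 1003917068/879971965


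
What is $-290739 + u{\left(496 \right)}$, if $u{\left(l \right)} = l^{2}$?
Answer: $-44723$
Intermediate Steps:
$-290739 + u{\left(496 \right)} = -290739 + 496^{2} = -290739 + 246016 = -44723$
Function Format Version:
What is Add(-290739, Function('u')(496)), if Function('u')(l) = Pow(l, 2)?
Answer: -44723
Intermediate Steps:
Add(-290739, Function('u')(496)) = Add(-290739, Pow(496, 2)) = Add(-290739, 246016) = -44723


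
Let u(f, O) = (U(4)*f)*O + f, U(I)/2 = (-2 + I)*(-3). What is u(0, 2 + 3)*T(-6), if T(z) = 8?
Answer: 0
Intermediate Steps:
U(I) = 12 - 6*I (U(I) = 2*((-2 + I)*(-3)) = 2*(6 - 3*I) = 12 - 6*I)
u(f, O) = f - 12*O*f (u(f, O) = ((12 - 6*4)*f)*O + f = ((12 - 24)*f)*O + f = (-12*f)*O + f = -12*O*f + f = f - 12*O*f)
u(0, 2 + 3)*T(-6) = (0*(1 - 12*(2 + 3)))*8 = (0*(1 - 12*5))*8 = (0*(1 - 60))*8 = (0*(-59))*8 = 0*8 = 0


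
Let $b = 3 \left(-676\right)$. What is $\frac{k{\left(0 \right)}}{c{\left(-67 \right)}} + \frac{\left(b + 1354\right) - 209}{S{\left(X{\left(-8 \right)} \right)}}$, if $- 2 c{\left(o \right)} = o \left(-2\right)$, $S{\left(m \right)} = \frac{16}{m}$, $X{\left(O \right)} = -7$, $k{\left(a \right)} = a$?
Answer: $\frac{6181}{16} \approx 386.31$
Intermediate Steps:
$b = -2028$
$c{\left(o \right)} = o$ ($c{\left(o \right)} = - \frac{o \left(-2\right)}{2} = - \frac{\left(-2\right) o}{2} = o$)
$\frac{k{\left(0 \right)}}{c{\left(-67 \right)}} + \frac{\left(b + 1354\right) - 209}{S{\left(X{\left(-8 \right)} \right)}} = \frac{0}{-67} + \frac{\left(-2028 + 1354\right) - 209}{16 \frac{1}{-7}} = 0 \left(- \frac{1}{67}\right) + \frac{-674 - 209}{16 \left(- \frac{1}{7}\right)} = 0 - \frac{883}{- \frac{16}{7}} = 0 - - \frac{6181}{16} = 0 + \frac{6181}{16} = \frac{6181}{16}$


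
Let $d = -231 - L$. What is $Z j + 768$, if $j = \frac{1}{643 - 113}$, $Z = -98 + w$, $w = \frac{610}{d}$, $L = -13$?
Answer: $\frac{44356373}{57770} \approx 767.81$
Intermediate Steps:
$d = -218$ ($d = -231 - -13 = -231 + 13 = -218$)
$w = - \frac{305}{109}$ ($w = \frac{610}{-218} = 610 \left(- \frac{1}{218}\right) = - \frac{305}{109} \approx -2.7982$)
$Z = - \frac{10987}{109}$ ($Z = -98 - \frac{305}{109} = - \frac{10987}{109} \approx -100.8$)
$j = \frac{1}{530} \approx 0.0018868$
$Z j + 768 = \left(- \frac{10987}{109}\right) \frac{1}{530} + 768 = - \frac{10987}{57770} + 768 = \frac{44356373}{57770}$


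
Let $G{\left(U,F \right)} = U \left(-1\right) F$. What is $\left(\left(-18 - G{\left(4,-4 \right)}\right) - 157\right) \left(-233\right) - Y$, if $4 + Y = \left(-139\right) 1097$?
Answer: $196990$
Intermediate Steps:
$G{\left(U,F \right)} = - F U$ ($G{\left(U,F \right)} = - U F = - F U$)
$Y = -152487$ ($Y = -4 - 152483 = -152487$)
$\left(\left(-18 - G{\left(4,-4 \right)}\right) - 157\right) \left(-233\right) - Y = \left(\left(-18 - \left(-1\right) \left(-4\right) 4\right) - 157\right) \left(-233\right) - -152487 = \left(\left(-18 - 16\right) - 157\right) \left(-233\right) + 152487 = \left(-34 - 157\right) \left(-233\right) + 152487 = \left(-191\right) \left(-233\right) + 152487 = 44503 + 152487 = 196990$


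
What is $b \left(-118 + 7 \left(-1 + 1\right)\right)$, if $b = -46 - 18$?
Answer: $7552$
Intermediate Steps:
$b = -64$ ($b = -46 - 18 = -64$)
$b \left(-118 + 7 \left(-1 + 1\right)\right) = - 64 \left(-118 + 7 \left(-1 + 1\right)\right) = - 64 \left(-118 + 7 \cdot 0\right) = - 64 \left(-118 + 0\right) = \left(-64\right) \left(-118\right) = 7552$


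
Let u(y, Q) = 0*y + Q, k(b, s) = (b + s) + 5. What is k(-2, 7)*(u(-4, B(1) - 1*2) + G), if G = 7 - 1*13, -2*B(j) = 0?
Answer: -80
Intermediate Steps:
k(b, s) = 5 + b + s
B(j) = 0 (B(j) = -½*0 = 0)
u(y, Q) = Q (u(y, Q) = 0 + Q = Q)
G = -6 (G = 7 - 13 = -6)
k(-2, 7)*(u(-4, B(1) - 1*2) + G) = (5 - 2 + 7)*((0 - 1*2) - 6) = 10*((0 - 2) - 6) = 10*(-2 - 6) = 10*(-8) = -80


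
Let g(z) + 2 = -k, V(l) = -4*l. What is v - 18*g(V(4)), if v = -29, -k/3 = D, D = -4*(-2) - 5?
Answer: -155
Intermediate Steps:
D = 3 (D = 8 - 5 = 3)
k = -9 (k = -3*3 = -9)
g(z) = 7 (g(z) = -2 - 1*(-9) = -2 + 9 = 7)
v - 18*g(V(4)) = -29 - 18*7 = -29 - 126 = -155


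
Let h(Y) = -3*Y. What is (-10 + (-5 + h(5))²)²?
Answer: 152100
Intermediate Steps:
(-10 + (-5 + h(5))²)² = (-10 + (-5 - 3*5)²)² = (-10 + (-5 - 15)²)² = (-10 + (-20)²)² = (-10 + 400)² = 390² = 152100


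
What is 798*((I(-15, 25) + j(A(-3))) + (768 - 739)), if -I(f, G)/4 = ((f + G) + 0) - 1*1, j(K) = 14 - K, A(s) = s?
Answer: 7980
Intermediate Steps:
I(f, G) = 4 - 4*G - 4*f (I(f, G) = -4*(((f + G) + 0) - 1*1) = -4*(((G + f) + 0) - 1) = -4*((G + f) - 1) = -4*(-1 + G + f) = 4 - 4*G - 4*f)
798*((I(-15, 25) + j(A(-3))) + (768 - 739)) = 798*(((4 - 4*25 - 4*(-15)) + (14 - 1*(-3))) + (768 - 739)) = 798*(((4 - 100 + 60) + (14 + 3)) + 29) = 798*((-36 + 17) + 29) = 798*(-19 + 29) = 798*10 = 7980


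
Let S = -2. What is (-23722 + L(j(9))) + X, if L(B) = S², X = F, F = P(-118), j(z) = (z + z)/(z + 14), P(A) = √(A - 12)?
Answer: -23718 + I*√130 ≈ -23718.0 + 11.402*I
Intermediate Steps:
P(A) = √(-12 + A)
j(z) = 2*z/(14 + z) (j(z) = (2*z)/(14 + z) = 2*z/(14 + z))
F = I*√130 (F = √(-12 - 118) = √(-130) = I*√130 ≈ 11.402*I)
X = I*√130 ≈ 11.402*I
L(B) = 4 (L(B) = (-2)² = 4)
(-23722 + L(j(9))) + X = (-23722 + 4) + I*√130 = -23718 + I*√130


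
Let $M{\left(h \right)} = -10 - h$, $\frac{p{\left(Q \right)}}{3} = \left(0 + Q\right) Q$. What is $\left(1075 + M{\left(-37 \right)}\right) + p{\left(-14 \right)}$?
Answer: $1690$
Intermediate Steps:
$p{\left(Q \right)} = 3 Q^{2}$ ($p{\left(Q \right)} = 3 \left(0 + Q\right) Q = 3 Q Q = 3 Q^{2}$)
$\left(1075 + M{\left(-37 \right)}\right) + p{\left(-14 \right)} = \left(1075 - -27\right) + 3 \left(-14\right)^{2} = \left(1075 + \left(-10 + 37\right)\right) + 3 \cdot 196 = \left(1075 + 27\right) + 588 = 1102 + 588 = 1690$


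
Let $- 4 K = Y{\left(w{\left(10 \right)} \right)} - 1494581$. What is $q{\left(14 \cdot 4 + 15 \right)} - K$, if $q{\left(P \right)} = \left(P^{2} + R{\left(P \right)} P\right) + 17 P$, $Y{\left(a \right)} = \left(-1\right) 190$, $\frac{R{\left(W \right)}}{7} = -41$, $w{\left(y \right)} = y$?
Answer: $- \frac{1551287}{4} \approx -3.8782 \cdot 10^{5}$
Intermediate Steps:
$R{\left(W \right)} = -287$ ($R{\left(W \right)} = 7 \left(-41\right) = -287$)
$Y{\left(a \right)} = -190$
$q{\left(P \right)} = P^{2} - 270 P$ ($q{\left(P \right)} = \left(P^{2} - 287 P\right) + 17 P = P^{2} - 270 P$)
$K = \frac{1494771}{4}$ ($K = - \frac{-190 - 1494581}{4} = \left(- \frac{1}{4}\right) \left(-1494771\right) = \frac{1494771}{4} \approx 3.7369 \cdot 10^{5}$)
$q{\left(14 \cdot 4 + 15 \right)} - K = \left(14 \cdot 4 + 15\right) \left(-270 + \left(14 \cdot 4 + 15\right)\right) - \frac{1494771}{4} = \left(56 + 15\right) \left(-270 + \left(56 + 15\right)\right) - \frac{1494771}{4} = 71 \left(-270 + 71\right) - \frac{1494771}{4} = 71 \left(-199\right) - \frac{1494771}{4} = -14129 - \frac{1494771}{4} = - \frac{1551287}{4}$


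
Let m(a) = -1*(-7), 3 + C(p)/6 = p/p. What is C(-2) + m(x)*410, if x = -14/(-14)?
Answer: 2858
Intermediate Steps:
x = 1 (x = -14*(-1/14) = 1)
C(p) = -12 (C(p) = -18 + 6*(p/p) = -18 + 6*1 = -18 + 6 = -12)
m(a) = 7
C(-2) + m(x)*410 = -12 + 7*410 = -12 + 2870 = 2858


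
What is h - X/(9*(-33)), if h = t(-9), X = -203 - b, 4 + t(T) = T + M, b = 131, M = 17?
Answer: 854/297 ≈ 2.8754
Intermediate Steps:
t(T) = 13 + T (t(T) = -4 + (T + 17) = -4 + (17 + T) = 13 + T)
X = -334 (X = -203 - 1*131 = -203 - 131 = -334)
h = 4 (h = 13 - 9 = 4)
h - X/(9*(-33)) = 4 - (-334)/(9*(-33)) = 4 - (-334)/(-297) = 4 - (-334)*(-1)/297 = 4 - 1*334/297 = 4 - 334/297 = 854/297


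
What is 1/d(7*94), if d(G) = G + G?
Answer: 1/1316 ≈ 0.00075988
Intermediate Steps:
d(G) = 2*G
1/d(7*94) = 1/(2*(7*94)) = 1/(2*658) = 1/1316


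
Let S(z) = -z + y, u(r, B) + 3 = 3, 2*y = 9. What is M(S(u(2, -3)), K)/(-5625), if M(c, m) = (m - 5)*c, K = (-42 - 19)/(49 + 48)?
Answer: 273/60625 ≈ 0.0045031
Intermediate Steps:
y = 9/2 (y = (½)*9 = 9/2 ≈ 4.5000)
u(r, B) = 0 (u(r, B) = -3 + 3 = 0)
S(z) = 9/2 - z (S(z) = -z + 9/2 = 9/2 - z)
K = -61/97 ≈ -0.62887
M(c, m) = c*(-5 + m) (M(c, m) = (-5 + m)*c = c*(-5 + m))
M(S(u(2, -3)), K)/(-5625) = ((9/2 - 1*0)*(-5 - 61/97))/(-5625) = ((9/2 + 0)*(-546/97))*(-1/5625) = ((9/2)*(-546/97))*(-1/5625) = -2457/97*(-1/5625) = 273/60625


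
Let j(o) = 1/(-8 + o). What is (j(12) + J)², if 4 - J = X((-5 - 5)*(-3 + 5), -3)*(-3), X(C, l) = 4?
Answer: 4225/16 ≈ 264.06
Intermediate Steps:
J = 16 (J = 4 - 4*(-3) = 4 - 1*(-12) = 4 + 12 = 16)
(j(12) + J)² = (1/(-8 + 12) + 16)² = (1/4 + 16)² = (¼ + 16)² = (65/4)² = 4225/16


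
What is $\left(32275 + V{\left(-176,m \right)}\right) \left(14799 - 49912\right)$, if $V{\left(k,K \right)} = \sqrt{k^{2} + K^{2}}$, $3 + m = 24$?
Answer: $-1133272075 - 35113 \sqrt{31417} \approx -1.1395 \cdot 10^{9}$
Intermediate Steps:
$m = 21$ ($m = -3 + 24 = 21$)
$V{\left(k,K \right)} = \sqrt{K^{2} + k^{2}}$
$\left(32275 + V{\left(-176,m \right)}\right) \left(14799 - 49912\right) = \left(32275 + \sqrt{21^{2} + \left(-176\right)^{2}}\right) \left(14799 - 49912\right) = \left(32275 + \sqrt{441 + 30976}\right) \left(-35113\right) = \left(32275 + \sqrt{31417}\right) \left(-35113\right) = -1133272075 - 35113 \sqrt{31417}$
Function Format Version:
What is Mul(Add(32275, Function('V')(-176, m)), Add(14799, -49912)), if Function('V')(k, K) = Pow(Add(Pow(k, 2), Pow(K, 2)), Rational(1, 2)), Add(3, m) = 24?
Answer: Add(-1133272075, Mul(-35113, Pow(31417, Rational(1, 2)))) ≈ -1.1395e+9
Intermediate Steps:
m = 21 (m = Add(-3, 24) = 21)
Function('V')(k, K) = Pow(Add(Pow(K, 2), Pow(k, 2)), Rational(1, 2))
Mul(Add(32275, Function('V')(-176, m)), Add(14799, -49912)) = Mul(Add(32275, Pow(Add(Pow(21, 2), Pow(-176, 2)), Rational(1, 2))), Add(14799, -49912)) = Mul(Add(32275, Pow(Add(441, 30976), Rational(1, 2))), -35113) = Mul(Add(32275, Pow(31417, Rational(1, 2))), -35113) = Add(-1133272075, Mul(-35113, Pow(31417, Rational(1, 2))))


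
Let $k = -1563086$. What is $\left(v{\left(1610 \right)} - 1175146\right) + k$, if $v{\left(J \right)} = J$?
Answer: $-2736622$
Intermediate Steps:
$\left(v{\left(1610 \right)} - 1175146\right) + k = \left(1610 - 1175146\right) - 1563086 = -1173536 - 1563086 = -2736622$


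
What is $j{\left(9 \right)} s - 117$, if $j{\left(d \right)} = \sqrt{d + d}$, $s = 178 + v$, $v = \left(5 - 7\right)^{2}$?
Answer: $-117 + 546 \sqrt{2} \approx 655.16$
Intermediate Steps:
$v = 4$ ($v = \left(-2\right)^{2} = 4$)
$s = 182$ ($s = 178 + 4 = 182$)
$j{\left(d \right)} = \sqrt{2} \sqrt{d}$ ($j{\left(d \right)} = \sqrt{2 d} = \sqrt{2} \sqrt{d}$)
$j{\left(9 \right)} s - 117 = \sqrt{2} \sqrt{9} \cdot 182 - 117 = \sqrt{2} \cdot 3 \cdot 182 - 117 = 3 \sqrt{2} \cdot 182 - 117 = 546 \sqrt{2} - 117 = -117 + 546 \sqrt{2}$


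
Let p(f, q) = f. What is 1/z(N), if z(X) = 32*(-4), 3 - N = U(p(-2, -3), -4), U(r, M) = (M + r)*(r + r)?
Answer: -1/128 ≈ -0.0078125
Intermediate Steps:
U(r, M) = 2*r*(M + r) (U(r, M) = (M + r)*(2*r) = 2*r*(M + r))
N = -21 (N = 3 - 2*(-2)*(-4 - 2) = 3 - 2*(-2)*(-6) = 3 - 1*24 = 3 - 24 = -21)
z(X) = -128
1/z(N) = 1/(-128) = -1/128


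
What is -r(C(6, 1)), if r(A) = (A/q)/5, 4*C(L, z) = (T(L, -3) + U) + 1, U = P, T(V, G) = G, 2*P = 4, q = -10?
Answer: 0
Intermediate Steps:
P = 2 (P = (½)*4 = 2)
U = 2
C(L, z) = 0 (C(L, z) = ((-3 + 2) + 1)/4 = (-1 + 1)/4 = (¼)*0 = 0)
r(A) = -A/50 (r(A) = (A/(-10))/5 = (A*(-⅒))*(⅕) = -A/10*(⅕) = -A/50)
-r(C(6, 1)) = -(-1)*0/50 = -1*0 = 0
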